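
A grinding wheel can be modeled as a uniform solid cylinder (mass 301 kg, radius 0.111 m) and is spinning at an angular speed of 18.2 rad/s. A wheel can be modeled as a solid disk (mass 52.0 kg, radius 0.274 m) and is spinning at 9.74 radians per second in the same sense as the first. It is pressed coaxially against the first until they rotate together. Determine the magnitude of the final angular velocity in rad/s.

|ω_f| ≈ 13.9 rad/s

The coupling torques are internal; angular momentum about the shared axis is conserved.
Moments of inertia: I_A = ½(301)(0.111)² = 1.854 kg·m²; I_B = ½(52.0)(0.274)² = 1.952 kg·m².
Taking A's sense as positive: L = (1.854)(18.2) + (1.952)(9.74) = 52.76 kg·m²·rad/s.
Combined I = 1.854 + 1.952 = 3.806 kg·m².
ω_f = L / I = 52.76 / 3.806 = 13.86 rad/s.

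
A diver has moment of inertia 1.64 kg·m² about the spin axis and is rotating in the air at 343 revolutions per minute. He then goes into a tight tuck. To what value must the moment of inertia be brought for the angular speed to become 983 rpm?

I₂ ≈ 0.572 kg·m²

Angular momentum about the spin axis is conserved since the torque about it is zero.
I₂ = I₁ω₁ / ω₂ = (1.64)(343) / (983) = 0.5722 kg·m².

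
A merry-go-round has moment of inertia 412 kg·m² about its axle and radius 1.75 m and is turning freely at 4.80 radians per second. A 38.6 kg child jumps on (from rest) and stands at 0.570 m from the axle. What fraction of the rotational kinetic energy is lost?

fraction ≈ 0.0295

The added mass arrives with no angular momentum about the axle, and any external torque about the axle is negligible, so the system's angular momentum is conserved.
Added inertia Σmr² = (38.6)(0.570)² = 12.54 kg·m²; I_f = 412.0 + 12.54 = 424.5 kg·m².
ω_f = I_p ω_i / I_f = (412.0)(4.80) / 424.5 = 4.658 rad/s.
KE_i = ½(412.0)(4.800 rad/s)² = 4746 J; KE_f = ½(424.5)(4.658)² = 4606 J.
Fraction lost = 0.02954.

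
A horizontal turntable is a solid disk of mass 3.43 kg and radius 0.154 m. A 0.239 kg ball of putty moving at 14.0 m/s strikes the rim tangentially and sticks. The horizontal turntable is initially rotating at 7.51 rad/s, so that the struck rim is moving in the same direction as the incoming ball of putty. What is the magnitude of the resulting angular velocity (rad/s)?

About the axle the impulsive forces during the collision are internal, so angular momentum about that axis is conserved.
I_p = ½(3.43)(0.154)² = 0.04067 kg·m². Taking the sense of the ball of putty's angular momentum as positive, L_{ball} = m v R = (0.239)(14.0)(0.154) = 0.5153 kg·m²/s.
L_i = +I_p ω_p + m v R = +(0.04067)(7.51) + 0.5153 = 0.8207 kg·m²/s.
After sticking, I_f = I_p + m R² = 0.04067 + (0.239)(0.154)² = 0.04634 kg·m².
ω_f = L_i / I_f = 0.8207 / 0.04634 = 17.71 rad/s.

|ω_f| ≈ 17.7 rad/s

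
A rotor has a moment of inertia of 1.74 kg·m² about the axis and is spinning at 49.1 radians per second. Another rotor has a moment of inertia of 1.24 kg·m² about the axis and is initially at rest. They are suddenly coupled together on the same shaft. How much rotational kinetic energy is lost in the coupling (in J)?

ΔKE lost ≈ 873 J

The coupling torques are internal; angular momentum about the shared axis is conserved.
Taking A's sense as positive: L = (1.740)(49.1) = 85.43 kg·m²·rad/s.
Combined I = 1.740 + 1.240 = 2.980 kg·m².
ω_f = L / I = 85.43 / 2.980 = 28.67 rad/s.
KE_i = ½ΣIω² = 2097 J; KE_f = ½(2.980)(28.67)² = 1225 J.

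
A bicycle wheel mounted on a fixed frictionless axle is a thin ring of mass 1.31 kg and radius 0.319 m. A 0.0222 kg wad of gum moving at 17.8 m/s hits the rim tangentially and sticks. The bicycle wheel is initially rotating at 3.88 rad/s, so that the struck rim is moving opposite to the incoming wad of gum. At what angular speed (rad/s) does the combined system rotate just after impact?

About the axle the impulsive forces during the collision are internal, so angular momentum about that axis is conserved.
I_p = (1.31)(0.319)² = 0.1333 kg·m². Taking the sense of the wad of gum's angular momentum as positive, L_{wad} = m v R = (0.0222)(17.8)(0.319) = 0.1261 kg·m²/s.
L_i = −I_p ω_p + m v R = −(0.1333)(3.88) + 0.1261 = -0.3912 kg·m²/s.
After sticking, I_f = I_p + m R² = 0.1333 + (0.0222)(0.319)² = 0.1356 kg·m².
ω_f = L_i / I_f = -0.3912 / 0.1356 = -2.885 rad/s.

|ω_f| ≈ 2.89 rad/s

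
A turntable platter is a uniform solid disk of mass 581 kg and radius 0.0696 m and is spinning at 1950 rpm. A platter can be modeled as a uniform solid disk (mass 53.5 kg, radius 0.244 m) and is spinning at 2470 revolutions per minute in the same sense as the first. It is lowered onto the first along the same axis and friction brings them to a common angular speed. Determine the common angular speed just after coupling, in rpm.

No external torque acts about the common axis, so total angular momentum is conserved.
Moments of inertia: I_A = ½(581)(0.0696)² = 1.407 kg·m²; I_B = ½(53.5)(0.244)² = 1.593 kg·m².
Taking A's sense as positive: L = (1.407)(1950) + (1.593)(2470) = 6678 kg·m²·rpm.
Combined I = 1.407 + 1.593 = 3.000 kg·m².
ω_f = L / I = 6678 / 3.000 = 2226 rpm.

|ω_f| ≈ 2230 rpm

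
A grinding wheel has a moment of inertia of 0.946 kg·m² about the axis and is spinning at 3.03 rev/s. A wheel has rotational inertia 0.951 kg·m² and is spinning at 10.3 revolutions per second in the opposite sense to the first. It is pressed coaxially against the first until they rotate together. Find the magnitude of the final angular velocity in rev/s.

No external torque acts about the common axis, so total angular momentum is conserved.
Taking A's sense as positive: L = (0.9460)(3.03) − (0.9510)(10.3) = -6.929 kg·m²·rev/s.
Combined I = 0.9460 + 0.9510 = 1.897 kg·m².
ω_f = L / I = -6.929 / 1.897 = -3.653 rev/s.

|ω_f| ≈ 3.65 rev/s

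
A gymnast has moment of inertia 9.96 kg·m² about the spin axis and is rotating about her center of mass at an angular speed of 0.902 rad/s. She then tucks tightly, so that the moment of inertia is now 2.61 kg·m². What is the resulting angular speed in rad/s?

ω₂ ≈ 3.44 rad/s

No external torque acts about the spin axis, so angular momentum is conserved.
ω₂ = I₁ω₁ / I₂ = (9.960)(0.902 rad/s) / (2.610) = 3.442 rad/s.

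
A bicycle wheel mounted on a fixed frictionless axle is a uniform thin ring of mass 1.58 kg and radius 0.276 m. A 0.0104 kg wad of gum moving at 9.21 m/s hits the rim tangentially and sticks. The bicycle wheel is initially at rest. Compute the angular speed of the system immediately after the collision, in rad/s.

The axle reaction passes through the axle and exerts no torque about it; angular momentum about the axle is conserved through the impact.
I_p = (1.58)(0.276)² = 0.1204 kg·m². Taking the sense of the wad of gum's angular momentum as positive, L_{wad} = m v R = (0.0104)(9.21)(0.276) = 0.02644 kg·m²/s.
L_i = 0 + 0.02644 = 0.02644 kg·m²/s.
After sticking, I_f = I_p + m R² = 0.1204 + (0.0104)(0.276)² = 0.1212 kg·m².
ω_f = L_i / I_f = 0.02644 / 0.1212 = 0.2182 rad/s.

|ω_f| ≈ 0.218 rad/s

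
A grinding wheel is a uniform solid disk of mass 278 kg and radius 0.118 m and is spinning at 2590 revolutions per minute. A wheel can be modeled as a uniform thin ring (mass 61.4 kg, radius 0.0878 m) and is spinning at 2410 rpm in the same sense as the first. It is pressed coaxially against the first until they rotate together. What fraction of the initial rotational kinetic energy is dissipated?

No external torque acts about the common axis, so total angular momentum is conserved.
Moments of inertia: I_A = ½(278)(0.118)² = 1.935 kg·m²; I_B = (61.4)(0.0878)² = 0.4733 kg·m².
Taking A's sense as positive: L = (1.935)(2590) + (0.4733)(2410) = 6153 kg·m²·rpm.
Combined I = 1.935 + 0.4733 = 2.409 kg·m².
ω_f = L / I = 6153 / 2.409 = 2555 rpm.
KE_i = ½ΣIω² = 86260 J; KE_f = ½(2.409)(267.5)² = 86190 J.
Fraction dissipated = (KE_i − KE_f)/KE_i = 0.0007832.

fraction ≈ 0.000783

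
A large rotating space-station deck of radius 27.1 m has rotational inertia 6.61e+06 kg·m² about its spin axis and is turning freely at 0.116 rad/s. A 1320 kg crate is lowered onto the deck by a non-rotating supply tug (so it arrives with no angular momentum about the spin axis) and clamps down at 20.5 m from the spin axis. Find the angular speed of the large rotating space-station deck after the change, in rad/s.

ω_f ≈ 0.107 rad/s

The added mass arrives with no angular momentum about the spin axis, and any external torque about the spin axis is negligible, so the system's angular momentum is conserved.
Added inertia Σmr² = (1320)(20.5)² = 5.547e+05 kg·m²; I_f = 6.610e+06 + 5.547e+05 = 7.165e+06 kg·m².
ω_f = I_p ω_i / I_f = (6.610e+06)(0.116) / 7.165e+06 = 0.1070 rad/s.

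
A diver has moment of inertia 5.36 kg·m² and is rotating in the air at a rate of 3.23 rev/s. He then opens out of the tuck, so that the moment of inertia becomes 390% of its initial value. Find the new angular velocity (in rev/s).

Angular momentum about the spin axis is conserved since the torque about it is zero.
I₂ = 3.90 × 5.36 = 20.90 kg·m².
ω₂ = I₁ω₁ / I₂ = (5.360)(3.23 rev/s) / (20.90) = 0.8282 rev/s.

ω₂ ≈ 0.828 rev/s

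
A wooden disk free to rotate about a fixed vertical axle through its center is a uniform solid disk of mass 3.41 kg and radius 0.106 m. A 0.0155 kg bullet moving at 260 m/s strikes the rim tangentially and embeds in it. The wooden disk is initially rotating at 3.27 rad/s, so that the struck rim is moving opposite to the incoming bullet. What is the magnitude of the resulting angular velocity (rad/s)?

|ω_f| ≈ 18.9 rad/s

About the axle the impulsive forces during the collision are internal, so angular momentum about that axis is conserved.
I_p = ½(3.41)(0.106)² = 0.01916 kg·m². Taking the sense of the bullet's angular momentum as positive, L_{bullet} = m v R = (0.0155)(260)(0.106) = 0.4272 kg·m²/s.
L_i = −I_p ω_p + m v R = −(0.01916)(3.27) + 0.4272 = 0.3645 kg·m²/s.
After sticking, I_f = I_p + m R² = 0.01916 + (0.0155)(0.106)² = 0.01933 kg·m².
ω_f = L_i / I_f = 0.3645 / 0.01933 = 18.86 rad/s.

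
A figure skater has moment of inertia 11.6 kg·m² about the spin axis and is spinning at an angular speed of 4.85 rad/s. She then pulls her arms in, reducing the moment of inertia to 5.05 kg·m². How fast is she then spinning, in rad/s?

With no external torque about the axis, L is conserved: I₁ω₁ = I₂ω₂.
ω₂ = I₁ω₁ / I₂ = (11.60)(4.85 rad/s) / (5.050) = 11.14 rad/s.

ω₂ ≈ 11.1 rad/s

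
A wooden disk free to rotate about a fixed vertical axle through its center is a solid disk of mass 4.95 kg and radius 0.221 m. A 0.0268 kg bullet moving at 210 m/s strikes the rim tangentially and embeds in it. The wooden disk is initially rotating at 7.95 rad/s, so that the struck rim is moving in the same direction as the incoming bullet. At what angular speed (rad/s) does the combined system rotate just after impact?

|ω_f| ≈ 18.0 rad/s

The axle reaction passes through the axle and exerts no torque about it; angular momentum about the axle is conserved through the impact.
I_p = ½(4.95)(0.221)² = 0.1209 kg·m². Taking the sense of the bullet's angular momentum as positive, L_{bullet} = m v R = (0.0268)(210)(0.221) = 1.244 kg·m²/s.
L_i = +I_p ω_p + m v R = +(0.1209)(7.95) + 1.244 = 2.205 kg·m²/s.
After sticking, I_f = I_p + m R² = 0.1209 + (0.0268)(0.221)² = 0.1222 kg·m².
ω_f = L_i / I_f = 2.205 / 0.1222 = 18.04 rad/s.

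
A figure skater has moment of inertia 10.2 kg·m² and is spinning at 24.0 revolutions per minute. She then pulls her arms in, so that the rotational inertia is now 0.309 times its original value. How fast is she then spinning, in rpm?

Angular momentum about the spin axis is conserved since the torque about it is zero.
I₂ = 0.309 × 10.2 = 3.152 kg·m².
ω₂ = I₁ω₁ / I₂ = (10.20)(24.0 rpm) / (3.152) = 77.67 rpm.

ω₂ ≈ 77.7 rpm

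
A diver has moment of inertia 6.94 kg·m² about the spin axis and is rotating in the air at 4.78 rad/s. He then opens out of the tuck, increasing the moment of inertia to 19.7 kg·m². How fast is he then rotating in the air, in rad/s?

ω₂ ≈ 1.68 rad/s

No external torque acts about the spin axis, so angular momentum is conserved.
ω₂ = I₁ω₁ / I₂ = (6.940)(4.78 rad/s) / (19.70) = 1.684 rad/s.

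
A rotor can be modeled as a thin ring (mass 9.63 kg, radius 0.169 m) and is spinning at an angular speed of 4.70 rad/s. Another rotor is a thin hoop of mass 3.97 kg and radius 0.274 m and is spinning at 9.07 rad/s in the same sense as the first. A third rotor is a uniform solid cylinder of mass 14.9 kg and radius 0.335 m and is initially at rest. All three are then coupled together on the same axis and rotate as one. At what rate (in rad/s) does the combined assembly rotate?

No external torque acts about the common axis, so total angular momentum is conserved.
Moments of inertia: I_A = (9.63)(0.169)² = 0.2750 kg·m²; I_B = (3.97)(0.274)² = 0.2981 kg·m²; I_C = ½(14.9)(0.335)² = 0.8361 kg·m².
Taking A's sense as positive: L = (0.2750)(4.70) + (0.2981)(9.07) = 3.996 kg·m²·rad/s.
Combined I = 0.2750 + 0.2981 + 0.8361 = 1.409 kg·m².
ω_f = L / I = 3.996 / 1.409 = 2.836 rad/s.

|ω_f| ≈ 2.84 rad/s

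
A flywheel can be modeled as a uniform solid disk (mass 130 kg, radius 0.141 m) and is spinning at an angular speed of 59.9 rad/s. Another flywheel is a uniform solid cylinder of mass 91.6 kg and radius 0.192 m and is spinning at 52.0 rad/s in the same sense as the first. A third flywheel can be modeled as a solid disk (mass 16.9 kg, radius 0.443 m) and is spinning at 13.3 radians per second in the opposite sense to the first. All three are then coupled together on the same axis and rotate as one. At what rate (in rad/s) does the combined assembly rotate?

|ω_f| ≈ 30.9 rad/s

No external torque acts about the common axis, so total angular momentum is conserved.
Moments of inertia: I_A = ½(130)(0.141)² = 1.292 kg·m²; I_B = ½(91.6)(0.192)² = 1.688 kg·m²; I_C = ½(16.9)(0.443)² = 1.658 kg·m².
Taking A's sense as positive: L = (1.292)(59.9) + (1.688)(52.0) − (1.658)(13.3) = 143.1 kg·m²·rad/s.
Combined I = 1.292 + 1.688 + 1.658 = 4.639 kg·m².
ω_f = L / I = 143.1 / 4.639 = 30.86 rad/s.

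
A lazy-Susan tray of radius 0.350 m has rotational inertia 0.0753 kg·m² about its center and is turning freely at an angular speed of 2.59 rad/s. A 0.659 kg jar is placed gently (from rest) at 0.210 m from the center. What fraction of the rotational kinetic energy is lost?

No external torque acts about the center; L_before = L_after.
Added inertia Σmr² = (0.659)(0.210)² = 0.02906 kg·m²; I_f = 0.07530 + 0.02906 = 0.1044 kg·m².
ω_f = I_p ω_i / I_f = (0.07530)(2.59) / 0.1044 = 1.869 rad/s.
KE_i = ½(0.07530)(2.590 rad/s)² = 0.2526 J; KE_f = ½(0.1044)(1.869)² = 0.1822 J.
Fraction lost = 0.2785.

fraction ≈ 0.278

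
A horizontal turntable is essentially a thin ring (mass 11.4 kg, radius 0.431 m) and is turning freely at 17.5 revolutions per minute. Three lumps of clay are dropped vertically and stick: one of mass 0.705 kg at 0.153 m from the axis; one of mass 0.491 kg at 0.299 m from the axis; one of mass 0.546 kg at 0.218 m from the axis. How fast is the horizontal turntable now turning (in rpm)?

The added mass arrives with no angular momentum about the axis, and any external torque about the axis is negligible, so the system's angular momentum is conserved.
I_p = (11.4)(0.431)² = 2.118 kg·m².
Added inertia Σmr² = (0.705)(0.153)² + (0.491)(0.299)² + (0.546)(0.218)² = 0.08635 kg·m²; I_f = 2.118 + 0.08635 = 2.204 kg·m².
ω_f = I_p ω_i / I_f = (2.118)(17.5) / 2.204 = 16.81 rpm.

ω_f ≈ 16.8 rpm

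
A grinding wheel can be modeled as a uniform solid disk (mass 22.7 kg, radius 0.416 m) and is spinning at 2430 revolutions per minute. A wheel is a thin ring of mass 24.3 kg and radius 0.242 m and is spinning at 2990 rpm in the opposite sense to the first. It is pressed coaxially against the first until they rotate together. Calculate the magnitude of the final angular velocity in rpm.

No external torque acts about the common axis, so total angular momentum is conserved.
Moments of inertia: I_A = ½(22.7)(0.416)² = 1.964 kg·m²; I_B = (24.3)(0.242)² = 1.423 kg·m².
Taking A's sense as positive: L = (1.964)(2430) − (1.423)(2990) = 517.9 kg·m²·rpm.
Combined I = 1.964 + 1.423 = 3.387 kg·m².
ω_f = L / I = 517.9 / 3.387 = 152.9 rpm.

|ω_f| ≈ 153 rpm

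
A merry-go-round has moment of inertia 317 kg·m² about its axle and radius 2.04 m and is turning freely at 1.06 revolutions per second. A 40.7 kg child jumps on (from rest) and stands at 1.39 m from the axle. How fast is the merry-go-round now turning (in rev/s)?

The added mass arrives with no angular momentum about the axle, and any external torque about the axle is negligible, so the system's angular momentum is conserved.
Added inertia Σmr² = (40.7)(1.39)² = 78.64 kg·m²; I_f = 317.0 + 78.64 = 395.6 kg·m².
ω_f = I_p ω_i / I_f = (317.0)(1.06) / 395.6 = 0.8493 rev/s.

ω_f ≈ 0.849 rev/s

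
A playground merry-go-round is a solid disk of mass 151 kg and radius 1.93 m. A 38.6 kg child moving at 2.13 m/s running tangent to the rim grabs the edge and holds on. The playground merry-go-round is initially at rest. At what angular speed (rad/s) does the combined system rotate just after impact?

About the axle the impulsive forces during the collision are internal, so angular momentum about that axis is conserved.
I_p = ½(151)(1.93)² = 281.2 kg·m². Taking the sense of the child's angular momentum as positive, L_{child} = m v R = (38.6)(2.13)(1.93) = 158.7 kg·m²/s.
L_i = 0 + 158.7 = 158.7 kg·m²/s.
After sticking, I_f = I_p + m R² = 281.2 + (38.6)(1.93)² = 425.0 kg·m².
ω_f = L_i / I_f = 158.7 / 425.0 = 0.3734 rad/s.

|ω_f| ≈ 0.373 rad/s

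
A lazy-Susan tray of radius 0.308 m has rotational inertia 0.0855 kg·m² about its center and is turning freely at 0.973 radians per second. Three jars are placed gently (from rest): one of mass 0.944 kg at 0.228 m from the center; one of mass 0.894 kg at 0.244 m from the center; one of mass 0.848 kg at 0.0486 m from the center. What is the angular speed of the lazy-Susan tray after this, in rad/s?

ω_f ≈ 0.438 rad/s

No external torque acts about the center; L_before = L_after.
Added inertia Σmr² = (0.944)(0.228)² + (0.894)(0.244)² + (0.848)(0.0486)² = 0.1043 kg·m²; I_f = 0.08550 + 0.1043 = 0.1898 kg·m².
ω_f = I_p ω_i / I_f = (0.08550)(0.973) / 0.1898 = 0.4383 rad/s.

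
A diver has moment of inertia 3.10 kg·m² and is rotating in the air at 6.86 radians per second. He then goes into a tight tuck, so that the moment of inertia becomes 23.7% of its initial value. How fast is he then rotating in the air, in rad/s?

No external torque acts about the spin axis, so angular momentum is conserved.
I₂ = 0.237 × 3.10 = 0.7347 kg·m².
ω₂ = I₁ω₁ / I₂ = (3.100)(6.86 rad/s) / (0.7347) = 28.95 rad/s.

ω₂ ≈ 28.9 rad/s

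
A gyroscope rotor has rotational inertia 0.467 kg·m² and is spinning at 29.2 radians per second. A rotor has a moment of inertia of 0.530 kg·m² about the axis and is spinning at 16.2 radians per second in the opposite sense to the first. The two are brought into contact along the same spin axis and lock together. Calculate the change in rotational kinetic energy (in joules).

ΔKE ≈ -256 J

No external torque acts about the common axis, so total angular momentum is conserved.
Taking A's sense as positive: L = (0.4670)(29.2) − (0.5300)(16.2) = 5.050 kg·m²·rad/s.
Combined I = 0.4670 + 0.5300 = 0.9970 kg·m².
ω_f = L / I = 5.050 / 0.9970 = 5.066 rad/s.
KE_i = ½ΣIω² = 268.6 J; KE_f = ½(0.9970)(5.066)² = 12.79 J.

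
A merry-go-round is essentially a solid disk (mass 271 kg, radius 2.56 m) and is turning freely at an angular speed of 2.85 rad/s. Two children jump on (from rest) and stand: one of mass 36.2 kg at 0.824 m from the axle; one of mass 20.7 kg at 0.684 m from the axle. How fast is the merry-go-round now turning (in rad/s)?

ω_f ≈ 2.74 rad/s

The added mass arrives with no angular momentum about the axle, and any external torque about the axle is negligible, so the system's angular momentum is conserved.
I_p = ½(271)(2.56)² = 888.0 kg·m².
Added inertia Σmr² = (36.2)(0.824)² + (20.7)(0.684)² = 34.26 kg·m²; I_f = 888.0 + 34.26 = 922.3 kg·m².
ω_f = I_p ω_i / I_f = (888.0)(2.85) / 922.3 = 2.744 rad/s.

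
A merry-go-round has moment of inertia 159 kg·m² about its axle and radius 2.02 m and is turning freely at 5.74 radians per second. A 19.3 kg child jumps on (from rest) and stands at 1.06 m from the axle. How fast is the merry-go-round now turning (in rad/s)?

ω_f ≈ 5.05 rad/s

No external torque acts about the axle; L_before = L_after.
Added inertia Σmr² = (19.3)(1.06)² = 21.69 kg·m²; I_f = 159.0 + 21.69 = 180.7 kg·m².
ω_f = I_p ω_i / I_f = (159.0)(5.74) / 180.7 = 5.051 rad/s.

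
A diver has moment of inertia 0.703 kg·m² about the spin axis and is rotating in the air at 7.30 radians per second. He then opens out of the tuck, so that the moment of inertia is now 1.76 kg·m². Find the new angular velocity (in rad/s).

ω₂ ≈ 2.92 rad/s

With no external torque about the axis, L is conserved: I₁ω₁ = I₂ω₂.
ω₂ = I₁ω₁ / I₂ = (0.7030)(7.30 rad/s) / (1.760) = 2.916 rad/s.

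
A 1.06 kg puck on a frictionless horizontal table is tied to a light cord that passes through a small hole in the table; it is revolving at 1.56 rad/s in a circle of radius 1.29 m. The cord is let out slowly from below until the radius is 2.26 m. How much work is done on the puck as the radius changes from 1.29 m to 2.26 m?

W ≈ -1.45 J

The constraining force is radial, so m r² ω about the center is conserved.
ω₂ = ω₁ (r₁/r₂)² = (1.56)(1.29/2.26)² = 0.5083 rad/s.
W = ΔKE = ½m(v₂² − v₁²) = -1.447 J.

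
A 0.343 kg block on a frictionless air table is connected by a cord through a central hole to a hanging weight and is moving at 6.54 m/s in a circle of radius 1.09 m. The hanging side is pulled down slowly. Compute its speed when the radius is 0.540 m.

The only horizontal force on the mass is along the cord (radial), so it exerts no torque about the hole and angular momentum m v r is conserved.
v₂ = v₁ r₁ / r₂ = (6.54)(1.09) / (0.540) = 13.20 m/s.

v₂ ≈ 13.2 m/s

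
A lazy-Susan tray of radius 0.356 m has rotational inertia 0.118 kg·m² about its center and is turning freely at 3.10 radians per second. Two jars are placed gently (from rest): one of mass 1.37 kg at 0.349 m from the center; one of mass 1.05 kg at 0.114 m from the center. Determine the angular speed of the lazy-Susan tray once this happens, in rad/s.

ω_f ≈ 1.23 rad/s

The added mass arrives with no angular momentum about the center, and any external torque about the center is negligible, so the system's angular momentum is conserved.
Added inertia Σmr² = (1.37)(0.349)² + (1.05)(0.114)² = 0.1805 kg·m²; I_f = 0.1180 + 0.1805 = 0.2985 kg·m².
ω_f = I_p ω_i / I_f = (0.1180)(3.10) / 0.2985 = 1.225 rad/s.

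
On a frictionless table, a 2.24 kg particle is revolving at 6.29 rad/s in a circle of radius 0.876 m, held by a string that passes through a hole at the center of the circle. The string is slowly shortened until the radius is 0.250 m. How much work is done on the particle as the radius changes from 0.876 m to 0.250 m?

W ≈ 383 J

No torque about the axis ⇒ m r₁² ω₁ = m r₂² ω₂.
ω₂ = ω₁ (r₁/r₂)² = (6.29)(0.876/0.250)² = 77.23 rad/s.
W = ΔKE = ½m(v₂² − v₁²) = 383.5 J.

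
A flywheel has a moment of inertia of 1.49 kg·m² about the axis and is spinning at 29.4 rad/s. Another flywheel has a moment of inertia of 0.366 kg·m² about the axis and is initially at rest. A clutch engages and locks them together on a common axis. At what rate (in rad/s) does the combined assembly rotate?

No external torque acts about the common axis, so total angular momentum is conserved.
Taking A's sense as positive: L = (1.490)(29.4) = 43.81 kg·m²·rad/s.
Combined I = 1.490 + 0.3660 = 1.856 kg·m².
ω_f = L / I = 43.81 / 1.856 = 23.60 rad/s.

|ω_f| ≈ 23.6 rad/s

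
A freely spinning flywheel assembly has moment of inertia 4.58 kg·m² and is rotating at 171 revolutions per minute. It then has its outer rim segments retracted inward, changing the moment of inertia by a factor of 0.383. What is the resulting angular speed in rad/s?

Angular momentum about the spin axis is conserved since the torque about it is zero.
I₂ = 0.383 × 4.58 = 1.754 kg·m².
ω₂ = I₁ω₁ / I₂ = (4.580)(171 rpm) / (1.754) = 446.5 rpm = 46.75 rad/s.

ω₂ ≈ 46.8 rad/s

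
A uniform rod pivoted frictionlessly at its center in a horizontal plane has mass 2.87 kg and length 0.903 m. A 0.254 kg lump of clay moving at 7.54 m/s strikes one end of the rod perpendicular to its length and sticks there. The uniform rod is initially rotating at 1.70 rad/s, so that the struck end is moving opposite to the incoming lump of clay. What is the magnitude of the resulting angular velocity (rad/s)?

|ω_f| ≈ 2.16 rad/s

About the pivot the impulsive forces during the collision are internal, so angular momentum about that axis is conserved.
I_p = (1/12)(2.87)(0.903)² = 0.1950 kg·m². Taking the sense of the lump of clay's angular momentum as positive, L_{lump} = m v R = (0.254)(7.54)(0.903/2) = 0.8647 kg·m²/s.
L_i = −I_p ω_p + m v R = −(0.1950)(1.70) + 0.8647 = 0.5332 kg·m²/s.
After sticking, I_f = I_p + m R² = 0.1950 + (0.254)(0.903/2)² = 0.2468 kg·m².
ω_f = L_i / I_f = 0.5332 / 0.2468 = 2.160 rad/s.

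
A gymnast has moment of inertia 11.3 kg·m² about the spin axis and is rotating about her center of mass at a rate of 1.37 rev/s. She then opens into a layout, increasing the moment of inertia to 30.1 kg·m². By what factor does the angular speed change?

ω₂/ω₁ ≈ 0.375

No external torque acts about the spin axis, so angular momentum is conserved.
ω₂/ω₁ = I₁/I₂ = 11.30 / 30.10 = 0.3754.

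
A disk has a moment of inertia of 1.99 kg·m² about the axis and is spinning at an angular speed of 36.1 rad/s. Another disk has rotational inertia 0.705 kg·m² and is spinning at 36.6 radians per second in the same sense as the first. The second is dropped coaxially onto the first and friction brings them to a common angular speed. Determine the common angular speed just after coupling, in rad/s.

No external torque acts about the common axis, so total angular momentum is conserved.
Taking A's sense as positive: L = (1.990)(36.1) + (0.7050)(36.6) = 97.64 kg·m²·rad/s.
Combined I = 1.990 + 0.7050 = 2.695 kg·m².
ω_f = L / I = 97.64 / 2.695 = 36.23 rad/s.

|ω_f| ≈ 36.2 rad/s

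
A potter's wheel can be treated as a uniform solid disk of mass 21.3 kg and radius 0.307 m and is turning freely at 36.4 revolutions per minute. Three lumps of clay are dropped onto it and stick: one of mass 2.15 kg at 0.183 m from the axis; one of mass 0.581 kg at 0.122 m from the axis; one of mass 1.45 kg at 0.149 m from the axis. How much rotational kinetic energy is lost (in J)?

No external torque acts about the axis; L_before = L_after.
I_p = ½(21.3)(0.307)² = 1.004 kg·m².
Added inertia Σmr² = (2.15)(0.183)² + (0.581)(0.122)² + (1.45)(0.149)² = 0.1128 kg·m²; I_f = 1.004 + 0.1128 = 1.117 kg·m².
ω_f = I_p ω_i / I_f = (1.004)(36.4) / 1.117 = 32.72 rpm.
KE_i = ½(1.004)(3.812 rad/s)² = 7.292 J; KE_f = ½(1.117)(3.427)² = 6.555 J.

energy lost ≈ 0.737 J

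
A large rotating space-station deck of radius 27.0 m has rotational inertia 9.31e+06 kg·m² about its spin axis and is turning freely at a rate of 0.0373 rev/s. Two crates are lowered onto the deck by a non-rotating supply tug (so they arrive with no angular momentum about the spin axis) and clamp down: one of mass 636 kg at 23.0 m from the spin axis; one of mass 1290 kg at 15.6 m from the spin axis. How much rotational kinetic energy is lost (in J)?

No external torque acts about the spin axis; L_before = L_after.
Added inertia Σmr² = (636)(23.0)² + (1290)(15.6)² = 6.504e+05 kg·m²; I_f = 9.310e+06 + 6.504e+05 = 9.960e+06 kg·m².
ω_f = I_p ω_i / I_f = (9.310e+06)(0.0373) / 9.960e+06 = 0.03486 rev/s.
KE_i = ½(9.310e+06)(0.2344 rad/s)² = 2.557e+05 J; KE_f = ½(9.960e+06)(0.2191)² = 2.390e+05 J.

energy lost ≈ 16700 J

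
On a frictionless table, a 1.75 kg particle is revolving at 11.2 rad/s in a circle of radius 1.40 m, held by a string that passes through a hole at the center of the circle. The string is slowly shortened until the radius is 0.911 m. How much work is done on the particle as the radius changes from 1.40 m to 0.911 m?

W ≈ 293 J

No torque about the axis ⇒ m r₁² ω₁ = m r₂² ω₂.
ω₂ = ω₁ (r₁/r₂)² = (11.2)(1.40/0.911)² = 26.45 rad/s.
W = ΔKE = ½m(v₂² − v₁²) = 292.9 J.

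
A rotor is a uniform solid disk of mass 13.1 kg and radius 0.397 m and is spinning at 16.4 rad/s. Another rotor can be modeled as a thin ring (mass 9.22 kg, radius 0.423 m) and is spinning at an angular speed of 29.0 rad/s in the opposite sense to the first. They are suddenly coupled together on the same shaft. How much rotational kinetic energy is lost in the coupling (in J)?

ΔKE lost ≈ 654 J

The coupling torques are internal; angular momentum about the shared axis is conserved.
Moments of inertia: I_A = ½(13.1)(0.397)² = 1.032 kg·m²; I_B = (9.22)(0.423)² = 1.650 kg·m².
Taking A's sense as positive: L = (1.032)(16.4) − (1.650)(29.0) = -30.91 kg·m²·rad/s.
Combined I = 1.032 + 1.650 = 2.682 kg·m².
ω_f = L / I = -30.91 / 2.682 = -11.53 rad/s.
KE_i = ½ΣIω² = 832.5 J; KE_f = ½(2.682)(11.53)² = 178.1 J.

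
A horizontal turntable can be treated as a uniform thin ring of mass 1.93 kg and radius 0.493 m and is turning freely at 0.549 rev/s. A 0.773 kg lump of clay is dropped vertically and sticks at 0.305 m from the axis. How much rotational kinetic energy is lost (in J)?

The added mass arrives with no angular momentum about the axis, and any external torque about the axis is negligible, so the system's angular momentum is conserved.
I_p = (1.93)(0.493)² = 0.4691 kg·m².
Added inertia Σmr² = (0.773)(0.305)² = 0.07191 kg·m²; I_f = 0.4691 + 0.07191 = 0.5410 kg·m².
ω_f = I_p ω_i / I_f = (0.4691)(0.549) / 0.5410 = 0.4760 rev/s.
KE_i = ½(0.4691)(3.449 rad/s)² = 2.791 J; KE_f = ½(0.5410)(2.991)² = 2.420 J.

energy lost ≈ 0.371 J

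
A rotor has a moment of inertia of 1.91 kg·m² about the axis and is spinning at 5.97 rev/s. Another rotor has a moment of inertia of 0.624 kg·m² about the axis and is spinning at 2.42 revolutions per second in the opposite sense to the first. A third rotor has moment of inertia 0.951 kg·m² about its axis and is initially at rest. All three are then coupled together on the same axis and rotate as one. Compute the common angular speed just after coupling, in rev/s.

|ω_f| ≈ 2.84 rev/s

The coupling torques are internal; angular momentum about the shared axis is conserved.
Taking A's sense as positive: L = (1.910)(5.97) − (0.6240)(2.42) = 9.893 kg·m²·rev/s.
Combined I = 1.910 + 0.6240 + 0.9510 = 3.485 kg·m².
ω_f = L / I = 9.893 / 3.485 = 2.839 rev/s.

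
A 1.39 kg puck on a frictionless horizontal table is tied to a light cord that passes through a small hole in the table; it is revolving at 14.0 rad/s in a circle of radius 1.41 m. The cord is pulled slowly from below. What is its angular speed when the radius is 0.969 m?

No torque about the axis ⇒ m r₁² ω₁ = m r₂² ω₂.
ω₂ = ω₁ (r₁/r₂)² = (14.0)(1.41/0.969)² = 29.64 rad/s.

ω₂ ≈ 29.6 rad/s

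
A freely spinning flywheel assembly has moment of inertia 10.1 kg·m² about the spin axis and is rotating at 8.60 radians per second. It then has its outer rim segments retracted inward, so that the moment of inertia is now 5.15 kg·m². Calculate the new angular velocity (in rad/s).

No external torque acts about the spin axis, so angular momentum is conserved.
ω₂ = I₁ω₁ / I₂ = (10.10)(8.60 rad/s) / (5.150) = 16.87 rad/s.

ω₂ ≈ 16.9 rad/s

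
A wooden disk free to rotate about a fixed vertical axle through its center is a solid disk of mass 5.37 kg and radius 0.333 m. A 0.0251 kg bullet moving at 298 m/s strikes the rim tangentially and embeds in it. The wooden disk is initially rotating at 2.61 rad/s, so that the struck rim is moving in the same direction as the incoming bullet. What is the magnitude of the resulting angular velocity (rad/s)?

|ω_f| ≈ 10.9 rad/s

The axle reaction passes through the axle and exerts no torque about it; angular momentum about the axle is conserved through the impact.
I_p = ½(5.37)(0.333)² = 0.2977 kg·m². Taking the sense of the bullet's angular momentum as positive, L_{bullet} = m v R = (0.0251)(298)(0.333) = 2.491 kg·m²/s.
L_i = +I_p ω_p + m v R = +(0.2977)(2.61) + 2.491 = 3.268 kg·m²/s.
After sticking, I_f = I_p + m R² = 0.2977 + (0.0251)(0.333)² = 0.3005 kg·m².
ω_f = L_i / I_f = 3.268 / 0.3005 = 10.87 rad/s.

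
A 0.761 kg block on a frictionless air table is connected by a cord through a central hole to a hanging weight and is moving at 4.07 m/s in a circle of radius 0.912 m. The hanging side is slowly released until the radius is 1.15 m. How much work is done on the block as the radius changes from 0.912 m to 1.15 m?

Central (radial) force ⇒ zero torque about the center ⇒ m v r is constant.
v₂ = v₁ r₁ / r₂ = (4.07)(0.912) / (1.15) = 3.228 m/s.
W = ΔKE = ½m(v₂² − v₁²) = -2.339 J.

W ≈ -2.34 J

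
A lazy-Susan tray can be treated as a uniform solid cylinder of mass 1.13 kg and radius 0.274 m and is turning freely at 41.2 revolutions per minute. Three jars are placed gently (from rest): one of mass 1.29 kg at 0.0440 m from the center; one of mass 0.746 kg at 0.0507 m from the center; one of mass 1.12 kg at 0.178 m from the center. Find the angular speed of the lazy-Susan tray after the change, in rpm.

No external torque acts about the center; L_before = L_after.
I_p = ½(1.13)(0.274)² = 0.04242 kg·m².
Added inertia Σmr² = (1.29)(0.0440)² + (0.746)(0.0507)² + (1.12)(0.178)² = 0.03990 kg·m²; I_f = 0.04242 + 0.03990 = 0.08232 kg·m².
ω_f = I_p ω_i / I_f = (0.04242)(41.2) / 0.08232 = 21.23 rpm.

ω_f ≈ 21.2 rpm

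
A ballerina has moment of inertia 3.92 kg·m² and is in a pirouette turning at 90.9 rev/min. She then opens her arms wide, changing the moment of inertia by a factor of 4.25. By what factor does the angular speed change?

Angular momentum about the spin axis is conserved since the torque about it is zero.
I₂ = 4.25 × 3.92 = 16.66 kg·m².
ω₂/ω₁ = I₁/I₂ = 3.920 / 16.66 = 0.2353.

ω₂/ω₁ ≈ 0.235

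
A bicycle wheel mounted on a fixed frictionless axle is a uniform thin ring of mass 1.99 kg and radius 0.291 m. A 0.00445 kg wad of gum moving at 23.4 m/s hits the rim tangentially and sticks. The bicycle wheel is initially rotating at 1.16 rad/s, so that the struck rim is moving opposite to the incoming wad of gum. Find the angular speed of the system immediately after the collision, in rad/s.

|ω_f| ≈ 0.978 rad/s

About the axle the impulsive forces during the collision are internal, so angular momentum about that axis is conserved.
I_p = (1.99)(0.291)² = 0.1685 kg·m². Taking the sense of the wad of gum's angular momentum as positive, L_{wad} = m v R = (0.00445)(23.4)(0.291) = 0.03030 kg·m²/s.
L_i = −I_p ω_p + m v R = −(0.1685)(1.16) + 0.03030 = -0.1652 kg·m²/s.
After sticking, I_f = I_p + m R² = 0.1685 + (0.00445)(0.291)² = 0.1689 kg·m².
ω_f = L_i / I_f = -0.1652 / 0.1689 = -0.9780 rad/s.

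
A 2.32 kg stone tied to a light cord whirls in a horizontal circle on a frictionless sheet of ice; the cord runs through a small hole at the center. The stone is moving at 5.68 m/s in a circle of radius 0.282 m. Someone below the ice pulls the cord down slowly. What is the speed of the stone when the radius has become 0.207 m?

The only horizontal force on the mass is along the cord (radial), so it exerts no torque about the hole and angular momentum m v r is conserved.
v₂ = v₁ r₁ / r₂ = (5.68)(0.282) / (0.207) = 7.738 m/s.

v₂ ≈ 7.74 m/s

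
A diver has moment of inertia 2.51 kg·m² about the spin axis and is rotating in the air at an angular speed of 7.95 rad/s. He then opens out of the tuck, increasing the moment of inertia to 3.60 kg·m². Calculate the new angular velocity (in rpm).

ω₂ ≈ 52.9 rpm

With no external torque about the axis, L is conserved: I₁ω₁ = I₂ω₂.
ω₂ = I₁ω₁ / I₂ = (2.510)(7.95 rad/s) / (3.600) = 5.543 rad/s = 52.93 rpm.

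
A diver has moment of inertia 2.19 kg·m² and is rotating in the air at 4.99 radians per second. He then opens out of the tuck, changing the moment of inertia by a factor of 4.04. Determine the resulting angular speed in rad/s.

No external torque acts about the spin axis, so angular momentum is conserved.
I₂ = 4.04 × 2.19 = 8.848 kg·m².
ω₂ = I₁ω₁ / I₂ = (2.190)(4.99 rad/s) / (8.848) = 1.235 rad/s.

ω₂ ≈ 1.24 rad/s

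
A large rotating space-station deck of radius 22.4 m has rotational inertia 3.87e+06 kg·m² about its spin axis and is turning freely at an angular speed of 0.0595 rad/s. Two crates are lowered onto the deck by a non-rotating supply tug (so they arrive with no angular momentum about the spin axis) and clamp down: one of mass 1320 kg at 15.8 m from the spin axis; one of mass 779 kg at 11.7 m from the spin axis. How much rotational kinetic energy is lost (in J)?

energy lost ≈ 694 J

The added mass arrives with no angular momentum about the spin axis, and any external torque about the spin axis is negligible, so the system's angular momentum is conserved.
Added inertia Σmr² = (1320)(15.8)² + (779)(11.7)² = 4.362e+05 kg·m²; I_f = 3.870e+06 + 4.362e+05 = 4.306e+06 kg·m².
ω_f = I_p ω_i / I_f = (3.870e+06)(0.0595) / 4.306e+06 = 0.05347 rad/s.
KE_i = ½(3.870e+06)(0.05950 rad/s)² = 6850 J; KE_f = ½(4.306e+06)(0.05347)² = 6157 J.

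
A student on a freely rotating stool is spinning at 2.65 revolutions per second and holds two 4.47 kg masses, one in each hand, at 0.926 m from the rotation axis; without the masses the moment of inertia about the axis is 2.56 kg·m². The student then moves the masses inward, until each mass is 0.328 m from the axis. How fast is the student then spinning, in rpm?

ω₂ ≈ 462 rpm

Angular momentum about the spin axis is conserved since the torque about it is zero.
I₁ = 2.56 + 2(4.47)(0.926)² = 10.23 kg·m²; I₂ = 2.56 + 2(4.47)(0.328)² = 3.522 kg·m².
ω₂ = I₁ω₁ / I₂ = (10.23)(2.65 rev/s) / (3.522) = 7.694 rev/s = 461.7 rpm.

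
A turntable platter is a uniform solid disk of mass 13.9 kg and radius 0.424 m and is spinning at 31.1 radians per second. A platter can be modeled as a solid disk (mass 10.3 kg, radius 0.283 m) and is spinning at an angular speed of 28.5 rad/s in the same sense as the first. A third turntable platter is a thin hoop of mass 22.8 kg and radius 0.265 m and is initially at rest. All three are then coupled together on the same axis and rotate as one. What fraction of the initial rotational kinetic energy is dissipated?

No external torque acts about the common axis, so total angular momentum is conserved.
Moments of inertia: I_A = ½(13.9)(0.424)² = 1.249 kg·m²; I_B = ½(10.3)(0.283)² = 0.4125 kg·m²; I_C = (22.8)(0.265)² = 1.601 kg·m².
Taking A's sense as positive: L = (1.249)(31.1) + (0.4125)(28.5) = 50.61 kg·m²·rad/s.
Combined I = 1.249 + 0.4125 + 1.601 = 3.263 kg·m².
ω_f = L / I = 50.61 / 3.263 = 15.51 rad/s.
KE_i = ½ΣIω² = 771.7 J; KE_f = ½(3.263)(15.51)² = 392.5 J.
Fraction dissipated = (KE_i − KE_f)/KE_i = 0.4914.

fraction ≈ 0.491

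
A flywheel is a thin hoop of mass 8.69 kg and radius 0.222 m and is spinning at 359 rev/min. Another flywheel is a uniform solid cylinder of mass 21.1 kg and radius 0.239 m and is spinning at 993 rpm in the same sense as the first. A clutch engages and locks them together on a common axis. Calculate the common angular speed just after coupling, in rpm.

The coupling torques are internal; angular momentum about the shared axis is conserved.
Moments of inertia: I_A = (8.69)(0.222)² = 0.4283 kg·m²; I_B = ½(21.1)(0.239)² = 0.6026 kg·m².
Taking A's sense as positive: L = (0.4283)(359) + (0.6026)(993) = 752.2 kg·m²·rpm.
Combined I = 0.4283 + 0.6026 = 1.031 kg·m².
ω_f = L / I = 752.2 / 1.031 = 729.6 rpm.

|ω_f| ≈ 730 rpm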